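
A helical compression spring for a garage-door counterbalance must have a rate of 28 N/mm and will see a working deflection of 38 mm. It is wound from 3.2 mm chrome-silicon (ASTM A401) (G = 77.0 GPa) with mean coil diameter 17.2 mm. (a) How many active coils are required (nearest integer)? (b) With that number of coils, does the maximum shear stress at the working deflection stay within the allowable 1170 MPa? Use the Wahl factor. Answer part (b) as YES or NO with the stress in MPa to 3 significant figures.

(a) 7 coils; (b) NO, τ_max = 1850 MPa

N_a = Gd⁴/(8D³k) = (77.0×10³)(3.2⁴)/(8·17.2³·28) = 7.084 → N_a = 7
Actual rate k = Gd⁴/(8D³·7) = 28.335 N/mm
Working load F = kδ = 28.335·38 = 1076.7 N
C = 17.2/3.2 = 5.3750; K_W = (4C−1)/(4C−4)+0.615/C = 1.2858
τ_max = K_W·8FD/(πd³) = 1.2858·1439.2 = 1850.6 MPa
τ_max > 1170 MPa → exceeds allowable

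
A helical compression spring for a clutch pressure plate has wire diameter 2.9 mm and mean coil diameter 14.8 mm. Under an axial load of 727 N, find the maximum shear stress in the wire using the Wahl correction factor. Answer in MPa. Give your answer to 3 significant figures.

1460 MPa

Spring index C = D/d = 14.8/2.9 = 5.1034
K_W = (4C−1)/(4C−4) + 0.615/C = 19.414/16.414 + 0.1205 = 1.3033
τ₀ = 8FD/(πd³) = 8·727·14.8/(π·2.9³) = 86076.8/76.62 = 1123.4 MPa
τ_max = K·τ₀ = 1.3033 × 1123.4 = 1464.1 MPa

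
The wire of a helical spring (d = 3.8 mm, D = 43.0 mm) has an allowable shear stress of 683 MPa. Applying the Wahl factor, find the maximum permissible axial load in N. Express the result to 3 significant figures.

C = D/d = 43.0/3.8 = 11.3158
K_W = (4C−1)/(4C−4) + 0.615/C = 44.263/41.263 + 0.0543 = 1.1271
τ_max = K·8FD/(πd³) → F_max = τ_allow·πd³/(8DK)
F_max = 683·π·3.8³/(8·43.0·1.1271) = 1.1774e+05/387.71 = 303.68 N

304 N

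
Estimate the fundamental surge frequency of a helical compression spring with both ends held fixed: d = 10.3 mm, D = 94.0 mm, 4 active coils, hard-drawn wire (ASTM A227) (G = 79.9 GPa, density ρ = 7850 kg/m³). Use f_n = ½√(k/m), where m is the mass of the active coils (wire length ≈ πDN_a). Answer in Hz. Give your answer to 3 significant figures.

105 Hz

k = Gd⁴/(8D³N_a) = (79.9×10³)(10.3⁴)/(8·94.0³·4) = 33.835 N/mm = 33835 N/m
Wire length L = πDN_a = π·94.0·4 = 1181.2 mm
m = ρ·(πd²/4)·L = 7850 × 83.323×10⁻⁶ m² × 1.1812 m = 0.77263 kg
f_n = ½√(k/m) = 0.5·√(33835/0.77263) = 0.5·√(43792) = 104.63 Hz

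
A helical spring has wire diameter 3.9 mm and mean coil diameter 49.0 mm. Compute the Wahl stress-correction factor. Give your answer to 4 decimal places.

1.1138

C = D/d = 49.0/3.9 = 12.5641
K_W = (4C−1)/(4C−4) + 0.615/C = 49.256/46.256 + 0.0489 = 1.1138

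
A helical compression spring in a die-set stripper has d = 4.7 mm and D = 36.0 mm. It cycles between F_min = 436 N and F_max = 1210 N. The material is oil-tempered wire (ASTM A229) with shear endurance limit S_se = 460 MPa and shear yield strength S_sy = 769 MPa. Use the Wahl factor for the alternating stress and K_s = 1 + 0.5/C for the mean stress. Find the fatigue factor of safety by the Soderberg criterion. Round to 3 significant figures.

C = D/d = 36.0/4.7 = 7.6596; K_W = (4C−1)/(4C−4)+0.615/C = 1.1929; K_s = 1+0.5/C = 1.0653
F_a = (F_max−F_min)/2 = 387 N; F_m = (F_max+F_min)/2 = 823 N
τ_a = K_W·8F_aD/(πd³) = 1.1929 × 341.71 = 407.63 MPa
τ_m = K_s·8F_mD/(πd³) = 1.0653 × 726.69 = 774.13 MPa
Soderberg: 1/n_f = τ_a/S_se + τ_m/S_sy = 407.63/460 + 774.13/769 = 0.88616 + 1.00667 = 1.8928
n_f = 1/1.8928 = 0.5283

0.528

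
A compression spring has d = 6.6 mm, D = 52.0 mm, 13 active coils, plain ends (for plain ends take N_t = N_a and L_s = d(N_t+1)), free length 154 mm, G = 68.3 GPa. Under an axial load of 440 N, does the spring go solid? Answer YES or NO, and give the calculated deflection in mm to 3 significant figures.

NO, δ = 49.6 mm

k = Gd⁴/(8D³N_a) = (68.3×10³)(6.6⁴)/(8·52.0³·13) = 8.8624 N/mm
N_t = 13; L_s = 6.6·14 = 92.4 mm; δ_solid = L₀ − L_s = 154 − 92.4 = 61.6 mm
δ = F/k = 440/8.8624 = 49.648 mm
δ < δ_solid → spring does not go solid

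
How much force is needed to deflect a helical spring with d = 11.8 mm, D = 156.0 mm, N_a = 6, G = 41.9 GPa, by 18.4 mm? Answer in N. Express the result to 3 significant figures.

k = Gd⁴/(8D³N_a) = (41.9×10³)(11.8⁴)/(8·156.0³·6) = 4.4579 N/mm
F = k·δ = 4.4579 × 18.4 = 82.025 N

82.0 N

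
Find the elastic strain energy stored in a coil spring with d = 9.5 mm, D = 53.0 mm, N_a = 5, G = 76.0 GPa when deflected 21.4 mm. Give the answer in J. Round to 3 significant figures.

23.8 J

k = Gd⁴/(8D³N_a) = (76.0×10³)(9.5⁴)/(8·53.0³·5) = 103.95 N/mm
U = ½kδ² = 0.5 × 103.95 × 21.4² = 23802 N·mm = 23.802 J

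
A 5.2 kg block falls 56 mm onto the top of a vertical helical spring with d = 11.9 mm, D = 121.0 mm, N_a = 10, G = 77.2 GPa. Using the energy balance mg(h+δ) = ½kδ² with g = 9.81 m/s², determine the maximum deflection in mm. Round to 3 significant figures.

28.0 mm

k = Gd⁴/(8D³N_a) = (77.2×10³)(11.9⁴)/(8·121.0³·10) = 10.923 N/mm
W = mg = 5.2 × 9.81 = 51.012 N
½kδ² − Wδ − Wh = 0 → δ = (W + √(W² + 2kWh))/k
δ = (51.012 + √(2602.2 + 62409.3))/10.923 = (51.012 + 254.97)/10.923 = 28.012 mm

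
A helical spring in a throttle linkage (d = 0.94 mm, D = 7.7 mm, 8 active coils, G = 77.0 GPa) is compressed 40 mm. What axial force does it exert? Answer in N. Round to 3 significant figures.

k = Gd⁴/(8D³N_a) = (77.0×10³)(0.94⁴)/(8·7.7³·8) = 2.0575 N/mm
F = k·δ = 2.0575 × 40 = 82.302 N

82.3 N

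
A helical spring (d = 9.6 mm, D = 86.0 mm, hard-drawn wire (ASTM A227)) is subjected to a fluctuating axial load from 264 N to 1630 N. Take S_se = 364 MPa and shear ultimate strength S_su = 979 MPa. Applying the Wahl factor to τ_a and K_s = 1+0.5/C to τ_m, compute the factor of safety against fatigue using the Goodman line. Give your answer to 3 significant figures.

1.26

C = D/d = 86.0/9.6 = 8.9583; K_W = (4C−1)/(4C−4)+0.615/C = 1.1629; K_s = 1+0.5/C = 1.0558
F_a = (F_max−F_min)/2 = 683 N; F_m = (F_max+F_min)/2 = 947 N
τ_a = K_W·8F_aD/(πd³) = 1.1629 × 169.06 = 196.6 MPa
τ_m = K_s·8F_mD/(πd³) = 1.0558 × 234.41 = 247.49 MPa
Goodman: 1/n_f = τ_a/S_se + τ_m/S_su = 196.6/364 + 247.49/979 = 0.54011 + 0.25280 = 0.79291
n_f = 1/0.79291 = 1.261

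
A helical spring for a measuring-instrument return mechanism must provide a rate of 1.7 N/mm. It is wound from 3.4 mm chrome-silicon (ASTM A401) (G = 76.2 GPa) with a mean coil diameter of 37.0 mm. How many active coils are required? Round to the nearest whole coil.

15

N_a = Gd⁴/(8D³k) = (76.2×10³ × 3.4⁴)/(8 × 37.0³ × 1.7)
    = 1.01829e+07 / 688881 = 14.78 → 15 coils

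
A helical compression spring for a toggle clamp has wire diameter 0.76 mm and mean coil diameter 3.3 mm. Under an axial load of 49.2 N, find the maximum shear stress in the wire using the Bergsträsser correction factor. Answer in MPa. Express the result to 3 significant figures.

Spring index C = D/d = 3.3/0.76 = 4.3421
K_B = (4C+2)/(4C−3) = 19.368/14.368 = 1.3480
τ₀ = 8FD/(πd³) = 8·49.2·3.3/(π·0.76³) = 1298.88/1.3791 = 941.84 MPa
τ_max = K·τ₀ = 1.3480 × 941.84 = 1269.6 MPa

1270 MPa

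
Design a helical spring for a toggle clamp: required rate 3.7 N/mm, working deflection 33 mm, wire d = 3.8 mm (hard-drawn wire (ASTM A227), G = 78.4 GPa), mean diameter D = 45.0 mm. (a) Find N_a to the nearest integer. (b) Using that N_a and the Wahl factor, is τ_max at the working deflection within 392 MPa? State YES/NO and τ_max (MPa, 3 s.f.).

N_a = Gd⁴/(8D³k) = (78.4×10³)(3.8⁴)/(8·45.0³·3.7) = 6.061 → N_a = 6
Actual rate k = Gd⁴/(8D³·6) = 3.7374 N/mm
Working load F = kδ = 3.7374·33 = 123.33 N
C = 45.0/3.8 = 11.8421; K_W = (4C−1)/(4C−4)+0.615/C = 1.1211
τ_max = K_W·8FD/(πd³) = 1.1211·257.57 = 288.76 MPa
τ_max ≤ 392 MPa → acceptable

(a) 6 coils; (b) YES, τ_max = 289 MPa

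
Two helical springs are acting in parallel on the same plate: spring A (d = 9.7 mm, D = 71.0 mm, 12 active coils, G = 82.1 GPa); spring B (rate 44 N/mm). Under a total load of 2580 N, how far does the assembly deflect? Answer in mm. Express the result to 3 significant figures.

39.6 mm

k_A = Gd⁴/(8D³N_a) = (82.1×10³)(9.7⁴)/(8·71.0³·12) = 21.154 N/mm
Parallel: k_eq = 21.154 + 44 = 65.154 N/mm
δ = F/k_eq = 2580/65.154 = 39.599 mm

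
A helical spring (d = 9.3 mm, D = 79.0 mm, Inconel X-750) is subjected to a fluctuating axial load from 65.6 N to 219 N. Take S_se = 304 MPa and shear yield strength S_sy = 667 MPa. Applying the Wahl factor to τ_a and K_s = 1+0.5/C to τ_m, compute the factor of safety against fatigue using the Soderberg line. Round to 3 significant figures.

C = D/d = 79.0/9.3 = 8.4946; K_W = (4C−1)/(4C−4)+0.615/C = 1.1725; K_s = 1+0.5/C = 1.0589
F_a = (F_max−F_min)/2 = 76.7 N; F_m = (F_max+F_min)/2 = 142.3 N
τ_a = K_W·8F_aD/(πd³) = 1.1725 × 19.183 = 22.491 MPa
τ_m = K_s·8F_mD/(πd³) = 1.0589 × 35.59 = 37.684 MPa
Soderberg: 1/n_f = τ_a/S_se + τ_m/S_sy = 22.491/304 + 37.684/667 = 0.07398 + 0.05650 = 0.13048
n_f = 1/0.13048 = 7.664

7.66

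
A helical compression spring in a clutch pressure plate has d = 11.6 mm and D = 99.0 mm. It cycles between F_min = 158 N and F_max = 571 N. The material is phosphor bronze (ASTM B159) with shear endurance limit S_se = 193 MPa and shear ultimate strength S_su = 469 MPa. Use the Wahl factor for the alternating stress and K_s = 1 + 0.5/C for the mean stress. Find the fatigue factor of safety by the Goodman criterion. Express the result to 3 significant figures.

C = D/d = 99.0/11.6 = 8.5345; K_W = (4C−1)/(4C−4)+0.615/C = 1.1716; K_s = 1+0.5/C = 1.0586
F_a = (F_max−F_min)/2 = 206.5 N; F_m = (F_max+F_min)/2 = 364.5 N
τ_a = K_W·8F_aD/(πd³) = 1.1716 × 33.352 = 39.075 MPa
τ_m = K_s·8F_mD/(πd³) = 1.0586 × 58.871 = 62.32 MPa
Goodman: 1/n_f = τ_a/S_se + τ_m/S_su = 39.075/193 + 62.32/469 = 0.20246 + 0.13288 = 0.33534
n_f = 1/0.33534 = 2.982

2.98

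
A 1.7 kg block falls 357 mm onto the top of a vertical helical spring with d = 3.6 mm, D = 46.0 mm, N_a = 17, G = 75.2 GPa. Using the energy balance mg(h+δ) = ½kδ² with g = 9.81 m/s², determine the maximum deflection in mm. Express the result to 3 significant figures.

131 mm

k = Gd⁴/(8D³N_a) = (75.2×10³)(3.6⁴)/(8·46.0³·17) = 0.95415 N/mm
W = mg = 1.7 × 9.81 = 16.677 N
½kδ² − Wδ − Wh = 0 → δ = (W + √(W² + 2kWh))/k
δ = (16.677 + √(278.12 + 11361.4))/0.95415 = (16.677 + 107.89)/0.95415 = 130.55 mm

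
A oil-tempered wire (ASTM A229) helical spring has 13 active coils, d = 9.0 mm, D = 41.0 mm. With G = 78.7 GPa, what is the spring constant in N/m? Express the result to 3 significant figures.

72000 N/m

k = Gd⁴/(8D³N_a) = (78.7×10³ × 9.0⁴) / (8 × 41.0³ × 13)
  = 5.16351e+08 / 7.16778e+06 = 72.038 N/mm = 72038 N/m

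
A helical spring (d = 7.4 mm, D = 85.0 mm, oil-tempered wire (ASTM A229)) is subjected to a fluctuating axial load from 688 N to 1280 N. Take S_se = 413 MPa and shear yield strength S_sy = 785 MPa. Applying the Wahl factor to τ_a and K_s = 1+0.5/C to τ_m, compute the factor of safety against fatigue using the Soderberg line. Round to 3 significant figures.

0.885

C = D/d = 85.0/7.4 = 11.4865; K_W = (4C−1)/(4C−4)+0.615/C = 1.1251; K_s = 1+0.5/C = 1.0435
F_a = (F_max−F_min)/2 = 296 N; F_m = (F_max+F_min)/2 = 984 N
τ_a = K_W·8F_aD/(πd³) = 1.1251 × 158.11 = 177.88 MPa
τ_m = K_s·8F_mD/(πd³) = 1.0435 × 525.6 = 548.48 MPa
Soderberg: 1/n_f = τ_a/S_se + τ_m/S_sy = 177.88/413 + 548.48/785 = 0.43071 + 0.69871 = 1.1294
n_f = 1/1.1294 = 0.8854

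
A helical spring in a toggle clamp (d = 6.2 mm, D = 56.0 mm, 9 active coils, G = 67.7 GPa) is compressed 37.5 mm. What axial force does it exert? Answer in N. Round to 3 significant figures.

297 N

k = Gd⁴/(8D³N_a) = (67.7×10³)(6.2⁴)/(8·56.0³·9) = 7.9115 N/mm
F = k·δ = 7.9115 × 37.5 = 296.68 N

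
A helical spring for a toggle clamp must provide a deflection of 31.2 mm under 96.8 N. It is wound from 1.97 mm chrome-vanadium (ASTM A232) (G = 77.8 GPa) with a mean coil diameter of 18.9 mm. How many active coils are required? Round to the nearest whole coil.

Required rate k = F/δ = 96.8/31.2 = 3.1026 N/mm
N_a = Gd⁴/(8D³k) = (77.8×10³ × 1.97⁴)/(8 × 18.9³ × 3.1026)
    = 1.17178e+06 / 167570 = 6.993 → 7 coils

7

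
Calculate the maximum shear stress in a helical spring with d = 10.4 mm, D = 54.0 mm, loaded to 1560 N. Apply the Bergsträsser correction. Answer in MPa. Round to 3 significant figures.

Spring index C = D/d = 54.0/10.4 = 5.1923
K_B = (4C+2)/(4C−3) = 22.769/17.769 = 1.2814
τ₀ = 8FD/(πd³) = 8·1560·54.0/(π·10.4³) = 673920/3533.9 = 190.7 MPa
τ_max = K·τ₀ = 1.2814 × 190.7 = 244.36 MPa

244 MPa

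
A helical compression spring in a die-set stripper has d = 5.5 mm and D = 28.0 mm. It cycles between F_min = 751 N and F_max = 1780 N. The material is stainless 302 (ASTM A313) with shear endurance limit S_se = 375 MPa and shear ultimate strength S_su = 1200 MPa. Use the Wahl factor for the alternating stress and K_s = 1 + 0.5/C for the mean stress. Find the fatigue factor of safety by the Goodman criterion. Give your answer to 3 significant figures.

0.792

C = D/d = 28.0/5.5 = 5.0909; K_W = (4C−1)/(4C−4)+0.615/C = 1.3041; K_s = 1+0.5/C = 1.0982
F_a = (F_max−F_min)/2 = 514.5 N; F_m = (F_max+F_min)/2 = 1265.5 N
τ_a = K_W·8F_aD/(πd³) = 1.3041 × 220.49 = 287.55 MPa
τ_m = K_s·8F_mD/(πd³) = 1.0982 × 542.34 = 595.61 MPa
Goodman: 1/n_f = τ_a/S_se + τ_m/S_su = 287.55/375 + 595.61/1200 = 0.76681 + 0.49634 = 1.2631
n_f = 1/1.2631 = 0.7917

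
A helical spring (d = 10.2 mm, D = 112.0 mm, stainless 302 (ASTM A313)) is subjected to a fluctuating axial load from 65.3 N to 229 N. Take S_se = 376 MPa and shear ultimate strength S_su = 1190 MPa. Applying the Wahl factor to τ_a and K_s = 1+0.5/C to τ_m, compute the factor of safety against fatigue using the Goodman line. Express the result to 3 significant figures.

9.91

C = D/d = 112.0/10.2 = 10.9804; K_W = (4C−1)/(4C−4)+0.615/C = 1.1312; K_s = 1+0.5/C = 1.0455
F_a = (F_max−F_min)/2 = 81.85 N; F_m = (F_max+F_min)/2 = 147.15 N
τ_a = K_W·8F_aD/(πd³) = 1.1312 × 21.998 = 24.883 MPa
τ_m = K_s·8F_mD/(πd³) = 1.0455 × 39.547 = 41.348 MPa
Goodman: 1/n_f = τ_a/S_se + τ_m/S_su = 24.883/376 + 41.348/1190 = 0.06618 + 0.03475 = 0.10092
n_f = 1/0.10092 = 9.908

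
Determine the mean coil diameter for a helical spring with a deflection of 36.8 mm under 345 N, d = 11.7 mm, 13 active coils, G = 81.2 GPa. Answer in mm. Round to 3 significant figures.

116 mm

Required rate k = F/δ = 345/36.8 = 9.375 N/mm
D = (Gd⁴/(8N_a·k))^(1/3) = (81.2×10³·11.7⁴/(8·13·9.375))^(1/3)
  = (1.56061e+06)^(1/3) = 115.9930 mm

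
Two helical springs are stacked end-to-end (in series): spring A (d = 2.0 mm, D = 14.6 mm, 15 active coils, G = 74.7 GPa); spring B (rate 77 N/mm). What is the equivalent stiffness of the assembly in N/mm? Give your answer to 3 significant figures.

3.07 N/mm

k_A = Gd⁴/(8D³N_a) = (74.7×10³)(2.0⁴)/(8·14.6³·15) = 3.2004 N/mm
Series: 1/k_eq = 1/3.2004 + 1/77 = 0.32545; k_eq = 3.0727 N/mm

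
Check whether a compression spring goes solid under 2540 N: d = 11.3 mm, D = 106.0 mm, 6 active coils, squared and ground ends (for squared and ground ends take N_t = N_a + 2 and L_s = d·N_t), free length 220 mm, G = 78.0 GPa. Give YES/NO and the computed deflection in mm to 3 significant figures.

NO, δ = 114 mm

k = Gd⁴/(8D³N_a) = (78.0×10³)(11.3⁴)/(8·106.0³·6) = 22.246 N/mm
N_t = 8; L_s = 11.3·8 = 90.4 mm; δ_solid = L₀ − L_s = 220 − 90.4 = 129.6 mm
δ = F/k = 2540/22.246 = 114.18 mm
δ < δ_solid → spring does not go solid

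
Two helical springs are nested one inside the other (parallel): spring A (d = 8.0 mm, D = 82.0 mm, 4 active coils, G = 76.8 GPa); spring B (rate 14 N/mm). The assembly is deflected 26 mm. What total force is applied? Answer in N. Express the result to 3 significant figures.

828 N

k_A = Gd⁴/(8D³N_a) = (76.8×10³)(8.0⁴)/(8·82.0³·4) = 17.829 N/mm
Parallel: k_eq = 17.829 + 14 = 31.829 N/mm
F = k_eq·δ = 31.829·26 = 827.56 N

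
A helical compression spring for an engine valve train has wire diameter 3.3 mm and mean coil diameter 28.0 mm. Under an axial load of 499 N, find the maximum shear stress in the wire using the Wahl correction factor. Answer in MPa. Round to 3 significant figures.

Spring index C = D/d = 28.0/3.3 = 8.4848
K_W = (4C−1)/(4C−4) + 0.615/C = 32.939/29.939 + 0.0725 = 1.1727
τ₀ = 8FD/(πd³) = 8·499·28.0/(π·3.3³) = 111776/112.9 = 990.05 MPa
τ_max = K·τ₀ = 1.1727 × 990.05 = 1161 MPa

1160 MPa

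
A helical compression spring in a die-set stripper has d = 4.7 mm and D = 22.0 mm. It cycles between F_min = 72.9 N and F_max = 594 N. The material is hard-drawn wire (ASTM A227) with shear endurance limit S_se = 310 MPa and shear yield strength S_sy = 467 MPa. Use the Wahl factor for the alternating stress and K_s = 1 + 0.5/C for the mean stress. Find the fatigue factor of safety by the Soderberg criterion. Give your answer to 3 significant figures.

C = D/d = 22.0/4.7 = 4.6809; K_W = (4C−1)/(4C−4)+0.615/C = 1.3351; K_s = 1+0.5/C = 1.1068
F_a = (F_max−F_min)/2 = 260.55 N; F_m = (F_max+F_min)/2 = 333.45 N
τ_a = K_W·8F_aD/(πd³) = 1.3351 × 140.59 = 187.71 MPa
τ_m = K_s·8F_mD/(πd³) = 1.1068 × 179.93 = 199.15 MPa
Soderberg: 1/n_f = τ_a/S_se + τ_m/S_sy = 187.71/310 + 199.15/467 = 0.60552 + 0.42644 = 1.032
n_f = 1/1.032 = 0.969

0.969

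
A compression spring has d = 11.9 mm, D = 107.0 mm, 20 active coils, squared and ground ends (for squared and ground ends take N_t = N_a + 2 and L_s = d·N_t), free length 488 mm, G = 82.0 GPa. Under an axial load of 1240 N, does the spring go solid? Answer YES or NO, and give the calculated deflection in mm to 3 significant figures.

NO, δ = 148 mm

k = Gd⁴/(8D³N_a) = (82.0×10³)(11.9⁴)/(8·107.0³·20) = 8.3894 N/mm
N_t = 22; L_s = 11.9·22 = 261.8 mm; δ_solid = L₀ − L_s = 488 − 261.8 = 226.2 mm
δ = F/k = 1240/8.3894 = 147.81 mm
δ < δ_solid → spring does not go solid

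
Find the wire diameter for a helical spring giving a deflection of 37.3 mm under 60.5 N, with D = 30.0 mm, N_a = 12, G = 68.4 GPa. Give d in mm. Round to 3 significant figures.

2.80 mm

Required rate k = F/δ = 60.5/37.3 = 1.622 N/mm
d = (8D³N_a·k / G)^(1/4) = (8·30.0³·12·1.622 / (68.4×10³))^0.25
  = (61.465)^0.25 = 2.8000 mm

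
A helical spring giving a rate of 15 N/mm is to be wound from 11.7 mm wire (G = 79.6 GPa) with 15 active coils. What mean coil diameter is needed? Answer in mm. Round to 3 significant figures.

93.9 mm

D = (Gd⁴/(8N_a·k))^(1/3) = (79.6×10³·11.7⁴/(8·15·15))^(1/3)
  = (828675)^(1/3) = 93.9279 mm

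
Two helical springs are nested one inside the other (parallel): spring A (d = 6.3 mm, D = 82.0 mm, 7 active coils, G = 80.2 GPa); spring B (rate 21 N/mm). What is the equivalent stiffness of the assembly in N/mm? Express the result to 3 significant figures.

25.1 N/mm

k_A = Gd⁴/(8D³N_a) = (80.2×10³)(6.3⁴)/(8·82.0³·7) = 4.0917 N/mm
Parallel: k_eq = 4.0917 + 21 = 25.092 N/mm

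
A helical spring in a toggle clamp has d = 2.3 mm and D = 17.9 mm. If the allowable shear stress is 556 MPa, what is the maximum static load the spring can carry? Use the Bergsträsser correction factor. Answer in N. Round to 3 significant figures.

126 N

C = D/d = 17.9/2.3 = 7.7826
K_B = (4C+2)/(4C−3) = 33.130/28.130 = 1.1777
τ_max = K·8FD/(πd³) → F_max = τ_allow·πd³/(8DK)
F_max = 556·π·2.3³/(8·17.9·1.1777) = 21252/168.65 = 126.01 N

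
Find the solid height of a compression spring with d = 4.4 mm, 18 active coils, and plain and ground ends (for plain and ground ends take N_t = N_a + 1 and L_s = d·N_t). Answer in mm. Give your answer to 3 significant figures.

83.6 mm

plain and ground ends: N_t = N_a + 1 = 18 + 1 = 19
L_s = d·N_t = 4.4 × 19 = 83.6 mm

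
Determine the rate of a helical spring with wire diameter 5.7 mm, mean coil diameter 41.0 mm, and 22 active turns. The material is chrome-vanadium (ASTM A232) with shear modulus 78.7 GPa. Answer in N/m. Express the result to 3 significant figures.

6850 N/m

k = Gd⁴/(8D³N_a) = (78.7×10³ × 5.7⁴) / (8 × 41.0³ × 22)
  = 8.30757e+07 / 1.21301e+07 = 6.8487 N/mm = 6848.7 N/m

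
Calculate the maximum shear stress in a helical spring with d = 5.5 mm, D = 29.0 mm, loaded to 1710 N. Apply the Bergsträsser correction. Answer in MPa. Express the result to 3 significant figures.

969 MPa

Spring index C = D/d = 29.0/5.5 = 5.2727
K_B = (4C+2)/(4C−3) = 23.091/18.091 = 1.2764
τ₀ = 8FD/(πd³) = 8·1710·29.0/(π·5.5³) = 396720/522.68 = 759.01 MPa
τ_max = K·τ₀ = 1.2764 × 759.01 = 968.78 MPa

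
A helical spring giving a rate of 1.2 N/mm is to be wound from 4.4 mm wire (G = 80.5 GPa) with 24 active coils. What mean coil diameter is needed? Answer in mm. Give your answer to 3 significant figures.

D = (Gd⁴/(8N_a·k))^(1/3) = (80.5×10³·4.4⁴/(8·24·1.2))^(1/3)
  = (130956)^(1/3) = 50.7818 mm

50.8 mm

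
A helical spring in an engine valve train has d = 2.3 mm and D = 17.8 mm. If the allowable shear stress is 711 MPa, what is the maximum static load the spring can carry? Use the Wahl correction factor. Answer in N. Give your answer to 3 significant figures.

C = D/d = 17.8/2.3 = 7.7391
K_W = (4C−1)/(4C−4) + 0.615/C = 29.957/26.957 + 0.0795 = 1.1908
τ_max = K·8FD/(πd³) → F_max = τ_allow·πd³/(8DK)
F_max = 711·π·2.3³/(8·17.8·1.1908) = 27177/169.56 = 160.28 N

160 N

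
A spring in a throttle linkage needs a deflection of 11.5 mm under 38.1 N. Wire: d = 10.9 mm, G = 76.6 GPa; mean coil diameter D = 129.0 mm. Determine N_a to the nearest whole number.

Required rate k = F/δ = 38.1/11.5 = 3.313 N/mm
N_a = Gd⁴/(8D³k) = (76.6×10³ × 10.9⁴)/(8 × 129.0³ × 3.313)
    = 1.08127e+09 / 5.68966e+07 = 19 → 19 coils

19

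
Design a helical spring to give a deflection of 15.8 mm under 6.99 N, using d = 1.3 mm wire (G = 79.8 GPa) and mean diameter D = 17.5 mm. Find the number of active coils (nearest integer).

12

Required rate k = F/δ = 6.99/15.8 = 0.44241 N/mm
N_a = Gd⁴/(8D³k) = (79.8×10³ × 1.3⁴)/(8 × 17.5³ × 0.44241)
    = 227917 / 18968.1 = 12.02 → 12 coils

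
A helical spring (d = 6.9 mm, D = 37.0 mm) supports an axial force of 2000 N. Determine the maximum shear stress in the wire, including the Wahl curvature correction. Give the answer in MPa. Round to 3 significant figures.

738 MPa

Spring index C = D/d = 37.0/6.9 = 5.3623
K_W = (4C−1)/(4C−4) + 0.615/C = 20.449/17.449 + 0.1147 = 1.2866
τ₀ = 8FD/(πd³) = 8·2000·37.0/(π·6.9³) = 592000/1032 = 573.62 MPa
τ_max = K·τ₀ = 1.2866 × 573.62 = 738.03 MPa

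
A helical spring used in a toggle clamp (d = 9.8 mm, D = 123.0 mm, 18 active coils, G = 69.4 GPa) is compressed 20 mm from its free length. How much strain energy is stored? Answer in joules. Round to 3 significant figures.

0.478 J

k = Gd⁴/(8D³N_a) = (69.4×10³)(9.8⁴)/(8·123.0³·18) = 2.3888 N/mm
U = ½kδ² = 0.5 × 2.3888 × 20² = 477.77 N·mm = 0.47777 J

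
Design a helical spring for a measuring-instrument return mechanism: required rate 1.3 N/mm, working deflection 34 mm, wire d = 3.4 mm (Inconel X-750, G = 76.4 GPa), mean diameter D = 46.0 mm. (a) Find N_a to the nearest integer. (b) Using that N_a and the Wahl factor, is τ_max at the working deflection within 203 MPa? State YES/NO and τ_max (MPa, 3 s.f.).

N_a = Gd⁴/(8D³k) = (76.4×10³)(3.4⁴)/(8·46.0³·1.3) = 10.09 → N_a = 10
Actual rate k = Gd⁴/(8D³·10) = 1.3111 N/mm
Working load F = kδ = 1.3111·34 = 44.578 N
C = 46.0/3.4 = 13.5294; K_W = (4C−1)/(4C−4)+0.615/C = 1.1053
τ_max = K_W·8FD/(πd³) = 1.1053·132.86 = 146.85 MPa
τ_max ≤ 203 MPa → acceptable

(a) 10 coils; (b) YES, τ_max = 147 MPa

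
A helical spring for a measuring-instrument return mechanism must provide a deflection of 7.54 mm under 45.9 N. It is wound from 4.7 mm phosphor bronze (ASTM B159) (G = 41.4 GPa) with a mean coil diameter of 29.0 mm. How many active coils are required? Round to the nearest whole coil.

Required rate k = F/δ = 45.9/7.54 = 6.0875 N/mm
N_a = Gd⁴/(8D³k) = (41.4×10³ × 4.7⁴)/(8 × 29.0³ × 6.0875)
    = 2.02019e+07 / 1.18775e+06 = 17.01 → 17 coils

17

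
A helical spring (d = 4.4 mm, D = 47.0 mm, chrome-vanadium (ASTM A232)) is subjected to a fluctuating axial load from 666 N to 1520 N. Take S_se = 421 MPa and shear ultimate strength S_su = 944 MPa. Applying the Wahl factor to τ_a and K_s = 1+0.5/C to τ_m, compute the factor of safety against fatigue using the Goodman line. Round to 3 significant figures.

0.301

C = D/d = 47.0/4.4 = 10.6818; K_W = (4C−1)/(4C−4)+0.615/C = 1.1350; K_s = 1+0.5/C = 1.0468
F_a = (F_max−F_min)/2 = 427 N; F_m = (F_max+F_min)/2 = 1093 N
τ_a = K_W·8F_aD/(πd³) = 1.1350 × 599.94 = 680.96 MPa
τ_m = K_s·8F_mD/(πd³) = 1.0468 × 1535.7 = 1607.6 MPa
Goodman: 1/n_f = τ_a/S_se + τ_m/S_su = 680.96/421 + 1607.6/944 = 1.61747 + 1.70292 = 3.3204
n_f = 1/3.3204 = 0.3012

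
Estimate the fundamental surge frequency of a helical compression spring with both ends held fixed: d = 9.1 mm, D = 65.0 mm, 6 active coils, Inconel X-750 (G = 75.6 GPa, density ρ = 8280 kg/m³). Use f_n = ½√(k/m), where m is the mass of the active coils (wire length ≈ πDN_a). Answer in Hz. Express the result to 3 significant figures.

122 Hz

k = Gd⁴/(8D³N_a) = (75.6×10³)(9.1⁴)/(8·65.0³·6) = 39.328 N/mm = 39328 N/m
Wire length L = πDN_a = π·65.0·6 = 1225.2 mm
m = ρ·(πd²/4)·L = 8280 × 65.039×10⁻⁶ m² × 1.2252 m = 0.65981 kg
f_n = ½√(k/m) = 0.5·√(39328/0.65981) = 0.5·√(59606) = 122.07 Hz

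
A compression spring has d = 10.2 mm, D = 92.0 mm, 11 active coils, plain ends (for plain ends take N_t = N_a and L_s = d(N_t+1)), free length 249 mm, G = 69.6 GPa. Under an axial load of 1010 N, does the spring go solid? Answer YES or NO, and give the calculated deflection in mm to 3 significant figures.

NO, δ = 91.9 mm

k = Gd⁴/(8D³N_a) = (69.6×10³)(10.2⁴)/(8·92.0³·11) = 10.994 N/mm
N_t = 11; L_s = 10.2·12 = 122.4 mm; δ_solid = L₀ − L_s = 249 − 122.4 = 126.6 mm
δ = F/k = 1010/10.994 = 91.867 mm
δ < δ_solid → spring does not go solid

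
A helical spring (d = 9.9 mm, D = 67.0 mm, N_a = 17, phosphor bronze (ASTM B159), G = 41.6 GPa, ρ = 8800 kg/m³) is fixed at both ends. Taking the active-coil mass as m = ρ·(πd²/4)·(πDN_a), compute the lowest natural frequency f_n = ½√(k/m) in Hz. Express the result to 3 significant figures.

k = Gd⁴/(8D³N_a) = (41.6×10³)(9.9⁴)/(8·67.0³·17) = 9.7695 N/mm = 9769.5 N/m
Wire length L = πDN_a = π·67.0·17 = 3578.3 mm
m = ρ·(πd²/4)·L = 8800 × 76.977×10⁻⁶ m² × 3.5783 m = 2.4239 kg
f_n = ½√(k/m) = 0.5·√(9769.5/2.4239) = 0.5·√(4030.5) = 31.743 Hz

31.7 Hz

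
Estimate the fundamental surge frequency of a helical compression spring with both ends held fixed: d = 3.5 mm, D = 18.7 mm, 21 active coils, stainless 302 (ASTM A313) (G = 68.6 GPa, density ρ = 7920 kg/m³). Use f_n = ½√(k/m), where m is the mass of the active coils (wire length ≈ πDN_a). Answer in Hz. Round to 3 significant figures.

k = Gd⁴/(8D³N_a) = (68.6×10³)(3.5⁴)/(8·18.7³·21) = 9.3705 N/mm = 9370.5 N/m
Wire length L = πDN_a = π·18.7·21 = 1233.7 mm
m = ρ·(πd²/4)·L = 7920 × 9.6211×10⁻⁶ m² × 1.2337 m = 0.094007 kg
f_n = ½√(k/m) = 0.5·√(9370.5/0.094007) = 0.5·√(99678) = 157.86 Hz

158 Hz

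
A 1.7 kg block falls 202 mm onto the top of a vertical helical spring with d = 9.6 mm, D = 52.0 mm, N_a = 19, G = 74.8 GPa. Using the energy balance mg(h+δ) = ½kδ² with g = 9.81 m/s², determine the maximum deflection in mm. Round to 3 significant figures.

15.6 mm

k = Gd⁴/(8D³N_a) = (74.8×10³)(9.6⁴)/(8·52.0³·19) = 29.726 N/mm
W = mg = 1.7 × 9.81 = 16.677 N
½kδ² − Wδ − Wh = 0 → δ = (W + √(W² + 2kWh))/k
δ = (16.677 + √(278.12 + 200278))/29.726 = (16.677 + 447.83)/29.726 = 15.627 mm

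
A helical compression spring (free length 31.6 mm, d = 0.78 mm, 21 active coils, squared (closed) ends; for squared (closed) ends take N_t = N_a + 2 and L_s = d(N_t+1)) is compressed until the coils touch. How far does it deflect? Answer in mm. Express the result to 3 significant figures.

N_t = 23; L_s = 0.78·24 = 18.72 mm
δ_solid = L₀ − L_s = 31.6 − 18.72 = 12.88 mm

12.9 mm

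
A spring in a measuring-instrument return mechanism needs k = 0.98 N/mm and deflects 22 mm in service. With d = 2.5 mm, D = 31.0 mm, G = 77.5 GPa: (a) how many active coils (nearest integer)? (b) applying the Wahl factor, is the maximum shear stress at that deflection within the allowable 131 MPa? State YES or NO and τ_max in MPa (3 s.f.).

(a) 13 coils; (b) YES, τ_max = 121 MPa

N_a = Gd⁴/(8D³k) = (77.5×10³)(2.5⁴)/(8·31.0³·0.98) = 12.96 → N_a = 13
Actual rate k = Gd⁴/(8D³·13) = 0.97711 N/mm
Working load F = kδ = 0.97711·22 = 21.496 N
C = 31.0/2.5 = 12.4000; K_W = (4C−1)/(4C−4)+0.615/C = 1.1154
τ_max = K_W·8FD/(πd³) = 1.1154·108.6 = 121.14 MPa
τ_max ≤ 131 MPa → acceptable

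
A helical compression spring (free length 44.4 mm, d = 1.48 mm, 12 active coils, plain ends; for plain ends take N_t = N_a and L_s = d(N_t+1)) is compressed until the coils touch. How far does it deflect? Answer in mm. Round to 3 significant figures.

25.2 mm

N_t = 12; L_s = 1.48·13 = 19.24 mm
δ_solid = L₀ − L_s = 44.4 − 19.24 = 25.16 mm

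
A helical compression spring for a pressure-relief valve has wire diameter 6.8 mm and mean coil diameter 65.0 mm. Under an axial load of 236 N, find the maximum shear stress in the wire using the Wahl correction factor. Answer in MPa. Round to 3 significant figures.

Spring index C = D/d = 65.0/6.8 = 9.5588
K_W = (4C−1)/(4C−4) + 0.615/C = 37.235/34.235 + 0.0643 = 1.1520
τ₀ = 8FD/(πd³) = 8·236·65.0/(π·6.8³) = 122720/987.82 = 124.23 MPa
τ_max = K·τ₀ = 1.1520 × 124.23 = 143.11 MPa

143 MPa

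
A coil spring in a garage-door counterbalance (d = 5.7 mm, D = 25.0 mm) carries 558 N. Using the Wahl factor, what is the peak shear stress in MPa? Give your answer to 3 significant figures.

261 MPa

Spring index C = D/d = 25.0/5.7 = 4.3860
K_W = (4C−1)/(4C−4) + 0.615/C = 16.544/13.544 + 0.1402 = 1.3617
τ₀ = 8FD/(πd³) = 8·558·25.0/(π·5.7³) = 111600/581.8 = 191.82 MPa
τ_max = K·τ₀ = 1.3617 × 191.82 = 261.2 MPa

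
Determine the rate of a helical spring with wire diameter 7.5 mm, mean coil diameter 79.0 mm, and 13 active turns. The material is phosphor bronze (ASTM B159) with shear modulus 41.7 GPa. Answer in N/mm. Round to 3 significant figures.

2.57 N/mm

k = Gd⁴/(8D³N_a) = (41.7×10³ × 7.5⁴) / (8 × 79.0³ × 13)
  = 1.31941e+08 / 5.12761e+07 = 2.5732 N/mm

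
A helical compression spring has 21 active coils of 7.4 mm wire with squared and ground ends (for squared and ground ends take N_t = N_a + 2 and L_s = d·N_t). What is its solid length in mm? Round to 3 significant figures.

squared and ground ends: N_t = N_a + 2 = 21 + 2 = 23
L_s = d·N_t = 7.4 × 23 = 170.2 mm

170 mm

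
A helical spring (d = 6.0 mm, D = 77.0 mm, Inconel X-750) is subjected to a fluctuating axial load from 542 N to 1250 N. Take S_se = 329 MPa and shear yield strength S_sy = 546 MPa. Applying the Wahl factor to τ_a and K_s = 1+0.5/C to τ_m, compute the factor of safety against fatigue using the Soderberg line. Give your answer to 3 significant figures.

C = D/d = 77.0/6.0 = 12.8333; K_W = (4C−1)/(4C−4)+0.615/C = 1.1113; K_s = 1+0.5/C = 1.0390
F_a = (F_max−F_min)/2 = 354 N; F_m = (F_max+F_min)/2 = 896 N
τ_a = K_W·8F_aD/(πd³) = 1.1113 × 321.35 = 357.12 MPa
τ_m = K_s·8F_mD/(πd³) = 1.0390 × 813.36 = 845.05 MPa
Soderberg: 1/n_f = τ_a/S_se + τ_m/S_sy = 357.12/329 + 845.05/546 = 1.08547 + 1.54772 = 2.6332
n_f = 1/2.6332 = 0.3798

0.380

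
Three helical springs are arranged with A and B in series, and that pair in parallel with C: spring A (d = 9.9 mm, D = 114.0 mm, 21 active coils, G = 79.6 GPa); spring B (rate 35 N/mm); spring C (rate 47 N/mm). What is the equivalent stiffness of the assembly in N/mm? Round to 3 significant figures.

k_A = Gd⁴/(8D³N_a) = (79.6×10³)(9.9⁴)/(8·114.0³·21) = 3.0721 N/mm
Springs A,B series: k_AB = 1/(1/3.0721+1/35) = 2.8242 N/mm; parallel with C: k_eq = 2.8242+47 = 49.824 N/mm

49.8 N/mm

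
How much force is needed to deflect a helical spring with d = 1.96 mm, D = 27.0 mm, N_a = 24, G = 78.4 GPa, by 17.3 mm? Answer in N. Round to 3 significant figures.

k = Gd⁴/(8D³N_a) = (78.4×10³)(1.96⁴)/(8·27.0³·24) = 0.30616 N/mm
F = k·δ = 0.30616 × 17.3 = 5.2966 N

5.30 N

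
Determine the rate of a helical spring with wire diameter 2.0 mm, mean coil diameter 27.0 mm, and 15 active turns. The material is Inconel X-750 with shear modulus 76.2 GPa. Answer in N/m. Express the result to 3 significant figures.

516 N/m

k = Gd⁴/(8D³N_a) = (76.2×10³ × 2.0⁴) / (8 × 27.0³ × 15)
  = 1.2192e+06 / 2.36196e+06 = 0.51618 N/mm = 516.18 N/m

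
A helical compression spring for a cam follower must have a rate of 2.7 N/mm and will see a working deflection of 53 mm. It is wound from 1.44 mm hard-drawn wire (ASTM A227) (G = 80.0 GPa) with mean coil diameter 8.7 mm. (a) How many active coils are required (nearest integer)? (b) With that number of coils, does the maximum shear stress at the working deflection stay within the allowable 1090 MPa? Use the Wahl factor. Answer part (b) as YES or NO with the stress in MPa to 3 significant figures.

N_a = Gd⁴/(8D³k) = (80.0×10³)(1.44⁴)/(8·8.7³·2.7) = 24.18 → N_a = 24
Actual rate k = Gd⁴/(8D³·24) = 2.7207 N/mm
Working load F = kδ = 2.7207·53 = 144.2 N
C = 8.7/1.44 = 6.0417; K_W = (4C−1)/(4C−4)+0.615/C = 1.2506
τ_max = K_W·8FD/(πd³) = 1.2506·1069.9 = 1337.9 MPa
τ_max > 1090 MPa → exceeds allowable

(a) 24 coils; (b) NO, τ_max = 1340 MPa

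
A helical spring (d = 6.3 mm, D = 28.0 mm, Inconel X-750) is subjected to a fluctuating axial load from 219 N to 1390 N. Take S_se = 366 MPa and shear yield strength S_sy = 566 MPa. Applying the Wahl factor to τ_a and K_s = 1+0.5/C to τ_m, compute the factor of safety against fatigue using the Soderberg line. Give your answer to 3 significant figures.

0.935

C = D/d = 28.0/6.3 = 4.4444; K_W = (4C−1)/(4C−4)+0.615/C = 1.3561; K_s = 1+0.5/C = 1.1125
F_a = (F_max−F_min)/2 = 585.5 N; F_m = (F_max+F_min)/2 = 804.5 N
τ_a = K_W·8F_aD/(πd³) = 1.3561 × 166.96 = 226.41 MPa
τ_m = K_s·8F_mD/(πd³) = 1.1125 × 229.4 = 255.21 MPa
Soderberg: 1/n_f = τ_a/S_se + τ_m/S_sy = 226.41/366 + 255.21/566 = 0.61861 + 0.45091 = 1.0695
n_f = 1/1.0695 = 0.935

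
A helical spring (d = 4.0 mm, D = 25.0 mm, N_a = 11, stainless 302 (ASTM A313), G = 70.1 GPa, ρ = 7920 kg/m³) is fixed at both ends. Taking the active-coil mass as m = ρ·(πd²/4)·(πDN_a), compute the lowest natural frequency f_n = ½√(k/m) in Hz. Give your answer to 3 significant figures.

k = Gd⁴/(8D³N_a) = (70.1×10³)(4.0⁴)/(8·25.0³·11) = 13.051 N/mm = 13051 N/m
Wire length L = πDN_a = π·25.0·11 = 863.94 mm
m = ρ·(πd²/4)·L = 7920 × 12.566×10⁻⁶ m² × 0.86394 m = 0.085984 kg
f_n = ½√(k/m) = 0.5·√(13051/0.085984) = 0.5·√(1.5179e+05) = 194.8 Hz

195 Hz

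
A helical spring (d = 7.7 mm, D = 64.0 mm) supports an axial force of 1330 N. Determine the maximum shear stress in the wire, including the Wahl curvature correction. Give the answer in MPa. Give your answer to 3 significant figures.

559 MPa

Spring index C = D/d = 64.0/7.7 = 8.3117
K_W = (4C−1)/(4C−4) + 0.615/C = 32.247/29.247 + 0.0740 = 1.1766
τ₀ = 8FD/(πd³) = 8·1330·64.0/(π·7.7³) = 680960/1434.2 = 474.79 MPa
τ_max = K·τ₀ = 1.1766 × 474.79 = 558.62 MPa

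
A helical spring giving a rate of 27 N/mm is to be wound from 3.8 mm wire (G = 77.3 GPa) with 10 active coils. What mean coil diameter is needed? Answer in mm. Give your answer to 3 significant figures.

D = (Gd⁴/(8N_a·k))^(1/3) = (77.3×10³·3.8⁴/(8·10·27))^(1/3)
  = (7462.08)^(1/3) = 19.5413 mm

19.5 mm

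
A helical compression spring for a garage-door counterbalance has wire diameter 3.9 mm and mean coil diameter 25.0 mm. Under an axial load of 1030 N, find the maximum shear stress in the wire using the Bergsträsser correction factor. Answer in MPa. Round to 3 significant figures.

Spring index C = D/d = 25.0/3.9 = 6.4103
K_B = (4C+2)/(4C−3) = 27.641/22.641 = 1.2208
τ₀ = 8FD/(πd³) = 8·1030·25.0/(π·3.9³) = 206000/186.36 = 1105.4 MPa
τ_max = K·τ₀ = 1.2208 × 1105.4 = 1349.5 MPa

1350 MPa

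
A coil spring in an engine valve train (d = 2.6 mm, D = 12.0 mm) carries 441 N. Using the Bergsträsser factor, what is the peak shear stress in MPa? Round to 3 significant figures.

1010 MPa

Spring index C = D/d = 12.0/2.6 = 4.6154
K_B = (4C+2)/(4C−3) = 20.462/15.462 = 1.3234
τ₀ = 8FD/(πd³) = 8·441·12.0/(π·2.6³) = 42336/55.217 = 766.73 MPa
τ_max = K·τ₀ = 1.3234 × 766.73 = 1014.7 MPa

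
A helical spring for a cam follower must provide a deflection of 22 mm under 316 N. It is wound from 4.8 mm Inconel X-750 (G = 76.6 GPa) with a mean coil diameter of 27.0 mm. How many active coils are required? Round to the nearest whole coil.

Required rate k = F/δ = 316/22 = 14.364 N/mm
N_a = Gd⁴/(8D³k) = (76.6×10³ × 4.8⁴)/(8 × 27.0³ × 14.364)
    = 4.06625e+07 / 2.26176e+06 = 17.98 → 18 coils

18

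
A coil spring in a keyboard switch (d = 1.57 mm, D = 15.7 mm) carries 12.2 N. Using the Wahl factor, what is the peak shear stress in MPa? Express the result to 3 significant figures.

Spring index C = D/d = 15.7/1.57 = 10.0000
K_W = (4C−1)/(4C−4) + 0.615/C = 39.000/36.000 + 0.0615 = 1.1448
τ₀ = 8FD/(πd³) = 8·12.2·15.7/(π·1.57³) = 1532.32/12.158 = 126.04 MPa
τ_max = K·τ₀ = 1.1448 × 126.04 = 144.29 MPa

144 MPa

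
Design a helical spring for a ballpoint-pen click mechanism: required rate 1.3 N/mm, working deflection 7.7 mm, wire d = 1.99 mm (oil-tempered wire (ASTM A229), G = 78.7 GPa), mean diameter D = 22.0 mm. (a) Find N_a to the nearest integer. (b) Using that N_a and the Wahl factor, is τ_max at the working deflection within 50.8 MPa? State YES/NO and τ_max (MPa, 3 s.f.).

(a) 11 coils; (b) NO, τ_max = 81.5 MPa

N_a = Gd⁴/(8D³k) = (78.7×10³)(1.99⁴)/(8·22.0³·1.3) = 11.15 → N_a = 11
Actual rate k = Gd⁴/(8D³·11) = 1.3172 N/mm
Working load F = kδ = 1.3172·7.7 = 10.142 N
C = 22.0/1.99 = 11.0553; K_W = (4C−1)/(4C−4)+0.615/C = 1.1302
τ_max = K_W·8FD/(πd³) = 1.1302·72.099 = 81.488 MPa
τ_max > 50.8 MPa → exceeds allowable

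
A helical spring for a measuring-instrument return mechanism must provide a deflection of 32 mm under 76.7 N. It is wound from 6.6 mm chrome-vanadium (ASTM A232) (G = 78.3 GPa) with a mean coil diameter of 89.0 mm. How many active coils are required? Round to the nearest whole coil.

11

Required rate k = F/δ = 76.7/32 = 2.3969 N/mm
N_a = Gd⁴/(8D³k) = (78.3×10³ × 6.6⁴)/(8 × 89.0³ × 2.3969)
    = 1.48572e+08 / 1.35178e+07 = 10.99 → 11 coils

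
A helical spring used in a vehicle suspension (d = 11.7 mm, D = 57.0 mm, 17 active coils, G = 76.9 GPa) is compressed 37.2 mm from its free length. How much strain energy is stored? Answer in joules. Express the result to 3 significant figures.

k = Gd⁴/(8D³N_a) = (76.9×10³)(11.7⁴)/(8·57.0³·17) = 57.215 N/mm
U = ½kδ² = 0.5 × 57.215 × 37.2² = 39588 N·mm = 39.588 J

39.6 J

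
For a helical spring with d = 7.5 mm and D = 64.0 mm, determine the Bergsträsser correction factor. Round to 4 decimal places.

1.1606

C = D/d = 64.0/7.5 = 8.5333
K_B = (4C+2)/(4C−3) = 36.133/31.133 = 1.1606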